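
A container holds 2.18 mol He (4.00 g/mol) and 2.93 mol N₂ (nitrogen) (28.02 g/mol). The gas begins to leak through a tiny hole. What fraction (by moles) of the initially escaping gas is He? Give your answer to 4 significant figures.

The effusion rate of species i is ∝ p_i/√M_i ∝ n_i/√M_i.
Mole fraction of He in the effusate = (n_He/√M_He) / (n_He/√M_He + n_N₂/√M_N₂)
= (2.18/√4.00) / (2.18/√4.00 + 2.93/√28.02) = 1.090/(1.090 + 0.5535) = 0.6632.

0.6632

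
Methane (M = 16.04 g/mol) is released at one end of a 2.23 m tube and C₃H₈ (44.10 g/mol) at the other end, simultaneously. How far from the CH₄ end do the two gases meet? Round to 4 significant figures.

1.391 m

The fronts meet when d_CH₄ + d_C₃H₈ = L with d_CH₄/d_C₃H₈ = √(M_C₃H₈/M_CH₄) (Graham's law). Here √(M_C₃H₈/M_CH₄) = √(44.10/16.04) = 1.658.
With d_CH₄ + d_C₃H₈ = 2.23 m, d_C₃H₈ = 2.23/(1 + 1.658) = 0.8389 m.
d_CH₄ = 2.23 − 0.8389 = 1.391 m.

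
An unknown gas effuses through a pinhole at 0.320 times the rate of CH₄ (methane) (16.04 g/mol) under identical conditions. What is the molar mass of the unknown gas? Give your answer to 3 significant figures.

157 g/mol

From Graham's law, rate_X/rate_CH₄ = √(M_CH₄/M_X).
0.320 = √(16.04/M_X)
M_X = 16.04 / 0.320² = 16.04 / 0.1024 = 157 g/mol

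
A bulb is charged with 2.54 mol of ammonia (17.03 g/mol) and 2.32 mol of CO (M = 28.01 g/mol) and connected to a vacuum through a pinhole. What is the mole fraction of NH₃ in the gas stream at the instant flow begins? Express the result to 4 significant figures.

Rate_i ∝ x_i/√M_i (Graham's law weighted by mole fraction), so the effusate composition follows n_i/√M_i.
x_NH₃(eff) = (n_NH₃/√M_NH₃) / (n_NH₃/√M_NH₃ + n_CO/√M_CO)
= (2.54/√17.03) / (2.54/√17.03 + 2.32/√28.01) = 0.6155/(0.6155 + 0.4384) = 0.5840.

0.5840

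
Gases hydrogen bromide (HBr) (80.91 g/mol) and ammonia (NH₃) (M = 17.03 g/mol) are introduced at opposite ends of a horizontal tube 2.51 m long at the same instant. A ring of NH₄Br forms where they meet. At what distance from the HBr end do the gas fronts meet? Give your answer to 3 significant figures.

The fronts meet when d_HBr + d_NH₃ = L with d_HBr/d_NH₃ = √(M_NH₃/M_HBr) (Graham's law). Here √(M_NH₃/M_HBr) = √(17.03/80.91) = 0.4588.
With d_HBr + d_NH₃ = 2.51 m, d_NH₃ = 2.51/(1 + 0.4588) = 1.721 m.
d_HBr = 2.51 − 1.721 = 0.789 m.

0.789 m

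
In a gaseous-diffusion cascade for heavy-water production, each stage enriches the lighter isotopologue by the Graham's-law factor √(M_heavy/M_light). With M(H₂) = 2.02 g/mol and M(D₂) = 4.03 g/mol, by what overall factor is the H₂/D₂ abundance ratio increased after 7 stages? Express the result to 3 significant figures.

11.2

Overall factor = α^7 with α = √(4.03/2.02), i.e. (4.03/2.02)^(7/2).
= 1.99505^(7/2) = 11.2.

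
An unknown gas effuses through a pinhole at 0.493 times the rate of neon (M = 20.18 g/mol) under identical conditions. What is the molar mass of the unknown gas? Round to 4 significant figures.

83.03 g/mol

From Graham's law, rate_X/rate_Ne = √(M_Ne/M_X).
0.493 = √(20.18/M_X)
M_X = 20.18 / 0.493² = 20.18 / 0.2430 = 83.03 g/mol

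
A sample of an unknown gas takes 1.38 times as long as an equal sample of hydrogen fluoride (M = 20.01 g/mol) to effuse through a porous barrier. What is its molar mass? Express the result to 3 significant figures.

By Graham's law, t_X/t_HF = √(M_X/M_HF).
1.38 = √(M_X/20.01)
M_X = 20.01 × 1.38² = 20.01 × 1.904 = 38.1 g/mol

38.1 g/mol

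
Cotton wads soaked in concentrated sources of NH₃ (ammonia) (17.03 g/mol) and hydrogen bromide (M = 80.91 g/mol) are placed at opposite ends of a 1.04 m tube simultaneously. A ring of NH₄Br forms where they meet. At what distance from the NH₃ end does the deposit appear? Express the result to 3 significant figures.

The fronts meet when d_NH₃ + d_HBr = L with d_NH₃/d_HBr = √(M_HBr/M_NH₃) (Graham's law). Here √(M_HBr/M_NH₃) = √(80.91/17.03) = 2.180.
With d_NH₃ + d_HBr = 1.04 m, d_HBr = 1.04/(1 + 2.180) = 0.3271 m.
d_NH₃ = 1.04 − 0.3271 = 0.713 m.

0.713 m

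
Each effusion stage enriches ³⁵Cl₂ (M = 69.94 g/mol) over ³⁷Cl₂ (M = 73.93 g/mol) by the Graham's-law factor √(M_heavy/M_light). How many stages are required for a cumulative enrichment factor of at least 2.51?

With α = √(73.93/69.94) per stage, ln α = ½ ln(1.05705) = 0.02774.
Need α^N ≥ 2.51 ⇒ N ≥ ln(2.51) / ln α = 0.9203 / 0.02774 = 33.17.
Rounding up, N = 34 stages.

34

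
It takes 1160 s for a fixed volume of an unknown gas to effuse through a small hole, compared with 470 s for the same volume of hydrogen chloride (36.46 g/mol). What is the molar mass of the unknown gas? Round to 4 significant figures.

Graham's law gives t_X/t_HCl = √(M_X/M_HCl).
1160/470 = 2.468 = √(M_X/36.46)
M_X = 36.46 × 2.468² = 36.46 × 6.091 = 222.1 g/mol

222.1 g/mol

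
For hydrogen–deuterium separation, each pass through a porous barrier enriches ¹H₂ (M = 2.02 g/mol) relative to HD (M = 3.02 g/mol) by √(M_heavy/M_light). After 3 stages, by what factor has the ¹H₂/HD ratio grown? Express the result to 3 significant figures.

1.83

Each stage multiplies the ratio by α = √(3.02/2.02), so after 3 stages the overall factor is α^3 = (3.02/2.02)^(3/2).
= 1.49505^(3/2) = 1.83.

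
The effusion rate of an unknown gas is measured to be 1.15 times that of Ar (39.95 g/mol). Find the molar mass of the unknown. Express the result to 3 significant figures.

Since effusion rate ∝ 1/√M, rate_X/rate_Ar = √(M_Ar/M_X).
1.15 = √(39.95/M_X)
M_X = 39.95 / 1.15² = 39.95 / 1.322 = 30.2 g/mol

30.2 g/mol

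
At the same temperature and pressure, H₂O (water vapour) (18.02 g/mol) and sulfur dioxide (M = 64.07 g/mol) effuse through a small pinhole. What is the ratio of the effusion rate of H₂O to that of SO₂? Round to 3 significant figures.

1.89

Since effusion rate ∝ 1/√M, rate_H₂O/rate_SO₂ = √(M_SO₂/M_H₂O) = √(64.07/18.02) = √3.555 = 1.89.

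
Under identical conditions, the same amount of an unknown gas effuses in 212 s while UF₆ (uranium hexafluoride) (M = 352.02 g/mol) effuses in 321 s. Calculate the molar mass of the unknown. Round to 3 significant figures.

Since effusion rate ∝ 1/√M, t_X/t_UF₆ = √(M_X/M_UF₆).
212/321 = 0.6604 = √(M_X/352.02)
M_X = 352.02 × 0.6604² = 352.02 × 0.4362 = 154 g/mol

154 g/mol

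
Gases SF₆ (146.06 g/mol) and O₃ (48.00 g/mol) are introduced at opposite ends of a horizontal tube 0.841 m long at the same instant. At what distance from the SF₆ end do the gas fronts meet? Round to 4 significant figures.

Graham's law gives d_SF₆/d_O₃ = rate_SF₆/rate_O₃ = √(M_O₃/M_SF₆) = √(48.00/146.06) = 0.5733.
With d_SF₆ + d_O₃ = 0.841 m, d_O₃ = 0.841/(1 + 0.5733) = 0.5346 m.
d_SF₆ = 0.841 − 0.5346 = 0.3064 m.

0.3064 m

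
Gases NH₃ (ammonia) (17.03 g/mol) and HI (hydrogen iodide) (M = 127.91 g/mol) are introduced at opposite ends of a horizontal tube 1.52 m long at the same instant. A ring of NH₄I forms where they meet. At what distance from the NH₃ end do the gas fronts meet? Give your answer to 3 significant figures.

1.11 m

In equal time, each gas travels a distance ∝ its rate ∝ 1/√M, so d_NH₃/d_HI = √(M_HI/M_NH₃) = √(127.91/17.03) = 2.741.
With d_NH₃ + d_HI = 1.52 m, d_HI = 1.52/(1 + 2.741) = 0.4064 m.
d_NH₃ = 1.52 − 0.4064 = 1.11 m.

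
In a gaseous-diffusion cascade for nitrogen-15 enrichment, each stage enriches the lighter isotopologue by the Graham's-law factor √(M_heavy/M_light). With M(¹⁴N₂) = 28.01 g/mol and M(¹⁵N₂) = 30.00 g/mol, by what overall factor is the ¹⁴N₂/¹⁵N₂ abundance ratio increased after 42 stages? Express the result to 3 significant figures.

After 42 stages the ratio has grown by (√(30.00/28.01))^42 = (30.00/28.01)^(42/2).
= 1.07105^21 = 4.23.

4.23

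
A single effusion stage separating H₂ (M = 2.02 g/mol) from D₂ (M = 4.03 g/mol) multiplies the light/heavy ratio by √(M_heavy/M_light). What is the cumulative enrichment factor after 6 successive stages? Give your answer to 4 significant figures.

Each stage multiplies the ratio by α = √(4.03/2.02), so after 6 stages the overall factor is α^6 = (4.03/2.02)^(6/2).
= 1.99505^3 = 7.941.

7.941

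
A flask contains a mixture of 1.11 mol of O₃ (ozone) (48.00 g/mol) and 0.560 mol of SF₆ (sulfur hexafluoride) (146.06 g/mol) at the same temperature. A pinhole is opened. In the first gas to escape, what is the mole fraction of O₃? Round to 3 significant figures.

Rate_i ∝ x_i/√M_i (Graham's law weighted by mole fraction), so the effusate composition follows n_i/√M_i.
So x_O₃ in the escaping gas = (n_O₃/√M_O₃) / Σ(n_i/√M_i)
= (1.11/√48.00) / (1.11/√48.00 + 0.560/√146.06) = 0.1602/(0.1602 + 0.04634) = 0.776.

0.776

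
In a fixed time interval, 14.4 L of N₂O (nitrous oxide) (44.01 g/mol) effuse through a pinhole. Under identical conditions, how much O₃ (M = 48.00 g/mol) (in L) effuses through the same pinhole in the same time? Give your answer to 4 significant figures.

13.79 L

Using Graham's law: rate_O₃/rate_N₂O = √(M_N₂O/M_O₃) = √(44.01/48.00) = √0.9169 = 0.9575.
So the volume for O₃ is 14.4 × 0.9575 = 13.79 L.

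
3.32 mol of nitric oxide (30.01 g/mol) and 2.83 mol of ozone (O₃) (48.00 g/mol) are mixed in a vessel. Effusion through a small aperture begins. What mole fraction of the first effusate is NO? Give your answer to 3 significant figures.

Each component's effusion rate ∝ (its partial pressure)·(1/√M) ∝ n_i/√M_i.
Mole fraction of NO in the effusate = (n_NO/√M_NO) / (n_NO/√M_NO + n_O₃/√M_O₃)
= (3.32/√30.01) / (3.32/√30.01 + 2.83/√48.00) = 0.6060/(0.6060 + 0.4085) = 0.597.

0.597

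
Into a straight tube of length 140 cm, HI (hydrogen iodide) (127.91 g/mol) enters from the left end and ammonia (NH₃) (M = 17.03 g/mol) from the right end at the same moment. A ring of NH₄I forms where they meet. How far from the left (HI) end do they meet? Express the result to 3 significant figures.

37.4 cm

Graham's law gives d_HI/d_NH₃ = rate_HI/rate_NH₃ = √(M_NH₃/M_HI) = √(17.03/127.91) = 0.3649.
With d_HI + d_NH₃ = 140 cm, d_NH₃ = 140/(1 + 0.3649) = 102.6 cm.
d_HI = 140 − 102.6 = 37.4 cm.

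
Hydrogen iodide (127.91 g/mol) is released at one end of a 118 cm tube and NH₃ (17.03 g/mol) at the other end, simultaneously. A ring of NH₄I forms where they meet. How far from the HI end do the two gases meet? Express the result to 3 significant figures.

In equal time, each gas travels a distance ∝ its rate ∝ 1/√M, so d_HI/d_NH₃ = √(M_NH₃/M_HI) = √(17.03/127.91) = 0.3649.
With d_HI + d_NH₃ = 118 cm, d_NH₃ = 118/(1 + 0.3649) = 86.45 cm.
d_HI = 118 − 86.45 = 31.5 cm.

31.5 cm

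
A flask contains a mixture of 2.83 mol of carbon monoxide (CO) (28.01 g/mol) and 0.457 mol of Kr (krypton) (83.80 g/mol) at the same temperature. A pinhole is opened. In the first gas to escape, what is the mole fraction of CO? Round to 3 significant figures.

0.915

Effusion rate of each component ∝ n_i/√M_i (partial pressure × 1/√M).
Mole fraction of CO in the effusate = (n_CO/√M_CO) / (n_CO/√M_CO + n_Kr/√M_Kr)
= (2.83/√28.01) / (2.83/√28.01 + 0.457/√83.80) = 0.5347/(0.5347 + 0.04992) = 0.915.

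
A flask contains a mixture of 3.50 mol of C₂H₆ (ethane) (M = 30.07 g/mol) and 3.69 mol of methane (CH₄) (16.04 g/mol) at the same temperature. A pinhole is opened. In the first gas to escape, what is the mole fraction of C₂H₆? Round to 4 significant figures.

0.4092

The effusion rate of species i is ∝ p_i/√M_i ∝ n_i/√M_i.
x_C₂H₆(eff) = (n_C₂H₆/√M_C₂H₆) / (n_C₂H₆/√M_C₂H₆ + n_CH₄/√M_CH₄)
= (3.50/√30.07) / (3.50/√30.07 + 3.69/√16.04) = 0.6383/(0.6383 + 0.9213) = 0.4092.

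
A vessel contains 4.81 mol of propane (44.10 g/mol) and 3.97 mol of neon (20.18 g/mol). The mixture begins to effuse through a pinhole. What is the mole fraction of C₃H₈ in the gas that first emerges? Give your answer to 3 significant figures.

0.450

Each component's effusion rate ∝ (its partial pressure)·(1/√M) ∝ n_i/√M_i.
Mole fraction of C₃H₈ in the effusate = (n_C₃H₈/√M_C₃H₈) / (n_C₃H₈/√M_C₃H₈ + n_Ne/√M_Ne)
= (4.81/√44.10) / (4.81/√44.10 + 3.97/√20.18) = 0.7243/(0.7243 + 0.8838) = 0.450.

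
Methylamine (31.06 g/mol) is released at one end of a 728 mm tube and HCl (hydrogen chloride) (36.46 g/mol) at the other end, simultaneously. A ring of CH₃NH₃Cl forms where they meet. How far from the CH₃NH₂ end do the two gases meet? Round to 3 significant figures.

379 mm

Graham's law gives d_CH₃NH₂/d_HCl = rate_CH₃NH₂/rate_HCl = √(M_HCl/M_CH₃NH₂) = √(36.46/31.06) = 1.083.
With d_CH₃NH₂ + d_HCl = 728 mm, d_HCl = 728/(1 + 1.083) = 349.4 mm.
d_CH₃NH₂ = 728 − 349.4 = 379 mm.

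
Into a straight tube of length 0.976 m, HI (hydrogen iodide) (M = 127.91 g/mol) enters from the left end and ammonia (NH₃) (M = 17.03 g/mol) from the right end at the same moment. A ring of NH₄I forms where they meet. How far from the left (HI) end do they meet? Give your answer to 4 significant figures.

0.2609 m

Distances travelled in equal time are proportional to diffusion rates, so d_HI/d_NH₃ = √(M_NH₃/M_HI) = √(17.03/127.91) = 0.3649.
With d_HI + d_NH₃ = 0.976 m, d_NH₃ = 0.976/(1 + 0.3649) = 0.7151 m.
d_HI = 0.976 − 0.7151 = 0.2609 m.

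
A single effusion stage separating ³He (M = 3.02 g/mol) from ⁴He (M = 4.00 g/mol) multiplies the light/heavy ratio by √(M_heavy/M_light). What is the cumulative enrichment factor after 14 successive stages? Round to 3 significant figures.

7.15

Overall factor = α^14 with α = √(4.00/3.02), i.e. (4.00/3.02)^(14/2).
= 1.32450^7 = 7.15.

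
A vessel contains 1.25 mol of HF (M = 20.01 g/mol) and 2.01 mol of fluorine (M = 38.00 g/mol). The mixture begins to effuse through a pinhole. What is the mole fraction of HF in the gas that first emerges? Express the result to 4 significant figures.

0.4615

Effusion rate of each component ∝ n_i/√M_i (partial pressure × 1/√M).
Mole fraction of HF in the effusate = (n_HF/√M_HF) / (n_HF/√M_HF + n_F₂/√M_F₂)
= (1.25/√20.01) / (1.25/√20.01 + 2.01/√38.00) = 0.2794/(0.2794 + 0.3261) = 0.4615.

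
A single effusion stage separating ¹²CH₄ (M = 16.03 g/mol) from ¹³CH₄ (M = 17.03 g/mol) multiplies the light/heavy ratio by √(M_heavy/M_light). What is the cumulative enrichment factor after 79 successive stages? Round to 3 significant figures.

10.9

After 79 stages the ratio has grown by (√(17.03/16.03))^79 = (17.03/16.03)^(79/2).
= 1.06238^(79/2) = 10.9.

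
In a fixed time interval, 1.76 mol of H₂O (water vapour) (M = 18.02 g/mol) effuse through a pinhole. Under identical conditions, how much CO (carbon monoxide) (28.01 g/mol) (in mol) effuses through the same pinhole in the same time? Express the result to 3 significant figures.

1.41 mol

Using Graham's law: rate_CO/rate_H₂O = √(M_H₂O/M_CO) = √(18.02/28.01) = √0.6433 = 0.8021.
So the amount for CO is 1.76 × 0.8021 = 1.41 mol.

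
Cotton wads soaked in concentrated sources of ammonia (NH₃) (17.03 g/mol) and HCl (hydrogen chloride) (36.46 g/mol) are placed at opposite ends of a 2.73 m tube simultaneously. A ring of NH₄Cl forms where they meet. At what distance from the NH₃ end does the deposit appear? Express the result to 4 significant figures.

1.622 m

The fronts meet when d_NH₃ + d_HCl = L with d_NH₃/d_HCl = √(M_HCl/M_NH₃) (Graham's law). Here √(M_HCl/M_NH₃) = √(36.46/17.03) = 1.463.
With d_NH₃ + d_HCl = 2.73 m, d_HCl = 2.73/(1 + 1.463) = 1.108 m.
d_NH₃ = 2.73 − 1.108 = 1.622 m.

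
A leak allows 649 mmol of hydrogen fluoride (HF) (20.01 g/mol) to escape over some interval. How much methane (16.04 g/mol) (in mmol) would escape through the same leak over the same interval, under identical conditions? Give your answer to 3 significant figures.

725 mmol

By Graham's law, rate_CH₄/rate_HF = √(M_HF/M_CH₄) = √(20.01/16.04) = √1.248 = 1.117.
So the amount for CH₄ is 649 × 1.117 = 725 mmol.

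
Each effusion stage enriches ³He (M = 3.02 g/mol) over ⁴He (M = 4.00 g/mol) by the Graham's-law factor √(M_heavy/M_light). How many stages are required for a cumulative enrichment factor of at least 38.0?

Single-stage factor α = √(4.00/3.02), so ln α = ½ ln(1.32450) = 0.1405.
Need α^N ≥ 38.0 ⇒ N ≥ ln(38.0) / ln α = 3.638 / 0.1405 = 25.89.
Minimum whole number of stages: N = 26.

26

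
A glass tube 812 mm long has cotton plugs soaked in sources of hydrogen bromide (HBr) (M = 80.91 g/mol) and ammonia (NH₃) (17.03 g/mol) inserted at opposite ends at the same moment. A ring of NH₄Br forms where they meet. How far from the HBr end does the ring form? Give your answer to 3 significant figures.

Graham's law gives d_HBr/d_NH₃ = rate_HBr/rate_NH₃ = √(M_NH₃/M_HBr) = √(17.03/80.91) = 0.4588.
With d_HBr + d_NH₃ = 812 mm, d_NH₃ = 812/(1 + 0.4588) = 556.6 mm.
d_HBr = 812 − 556.6 = 255 mm.

255 mm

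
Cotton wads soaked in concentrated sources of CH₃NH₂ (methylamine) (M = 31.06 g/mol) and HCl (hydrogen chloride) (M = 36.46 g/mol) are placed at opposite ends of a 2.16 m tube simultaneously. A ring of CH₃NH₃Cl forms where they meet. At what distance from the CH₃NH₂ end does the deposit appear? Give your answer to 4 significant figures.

1.123 m

Graham's law gives d_CH₃NH₂/d_HCl = rate_CH₃NH₂/rate_HCl = √(M_HCl/M_CH₃NH₂) = √(36.46/31.06) = 1.083.
With d_CH₃NH₂ + d_HCl = 2.16 m, d_HCl = 2.16/(1 + 1.083) = 1.037 m.
d_CH₃NH₂ = 2.16 − 1.037 = 1.123 m.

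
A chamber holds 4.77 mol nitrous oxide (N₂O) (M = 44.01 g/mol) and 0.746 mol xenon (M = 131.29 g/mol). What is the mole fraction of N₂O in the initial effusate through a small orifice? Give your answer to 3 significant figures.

Rate_i ∝ x_i/√M_i (Graham's law weighted by mole fraction), so the effusate composition follows n_i/√M_i.
x_N₂O(eff) = (n_N₂O/√M_N₂O) / (n_N₂O/√M_N₂O + n_Xe/√M_Xe)
= (4.77/√44.01) / (4.77/√44.01 + 0.746/√131.29) = 0.7190/(0.7190 + 0.06511) = 0.917.

0.917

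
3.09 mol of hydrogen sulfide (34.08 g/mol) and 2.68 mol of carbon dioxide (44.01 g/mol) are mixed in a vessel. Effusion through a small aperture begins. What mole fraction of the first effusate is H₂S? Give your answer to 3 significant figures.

0.567

The effusion rate of species i is ∝ p_i/√M_i ∝ n_i/√M_i.
So x_H₂S in the escaping gas = (n_H₂S/√M_H₂S) / Σ(n_i/√M_i)
= (3.09/√34.08) / (3.09/√34.08 + 2.68/√44.01) = 0.5293/(0.5293 + 0.4040) = 0.567.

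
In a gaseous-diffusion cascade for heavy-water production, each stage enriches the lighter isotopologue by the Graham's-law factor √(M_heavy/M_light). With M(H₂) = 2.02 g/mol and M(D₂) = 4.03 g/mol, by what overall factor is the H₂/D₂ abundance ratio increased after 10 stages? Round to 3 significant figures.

31.6

After 10 stages the ratio has grown by (√(4.03/2.02))^10 = (4.03/2.02)^(10/2).
= 1.99505^5 = 31.6.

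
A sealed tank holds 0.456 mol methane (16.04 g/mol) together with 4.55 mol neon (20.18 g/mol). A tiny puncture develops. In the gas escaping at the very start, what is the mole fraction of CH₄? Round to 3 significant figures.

Each component's effusion rate ∝ (its partial pressure)·(1/√M) ∝ n_i/√M_i.
Mole fraction of CH₄ in the effusate = (n_CH₄/√M_CH₄) / (n_CH₄/√M_CH₄ + n_Ne/√M_Ne)
= (0.456/√16.04) / (0.456/√16.04 + 4.55/√20.18) = 0.1139/(0.1139 + 1.013) = 0.101.

0.101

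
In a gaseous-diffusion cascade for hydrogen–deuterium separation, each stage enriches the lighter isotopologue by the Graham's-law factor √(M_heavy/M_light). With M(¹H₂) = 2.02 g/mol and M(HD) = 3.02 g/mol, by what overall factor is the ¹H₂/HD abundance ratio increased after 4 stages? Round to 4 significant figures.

2.235

Each stage multiplies the ratio by α = √(3.02/2.02), so after 4 stages the overall factor is α^4 = (3.02/2.02)^(4/2).
= 1.49505^2 = 2.235.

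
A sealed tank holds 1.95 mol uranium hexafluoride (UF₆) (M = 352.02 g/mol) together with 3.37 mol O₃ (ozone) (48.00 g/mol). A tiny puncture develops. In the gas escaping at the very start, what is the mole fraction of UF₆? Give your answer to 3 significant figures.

0.176

Effusion rate of each component ∝ n_i/√M_i (partial pressure × 1/√M).
So x_UF₆ in the escaping gas = (n_UF₆/√M_UF₆) / Σ(n_i/√M_i)
= (1.95/√352.02) / (1.95/√352.02 + 3.37/√48.00) = 0.1039/(0.1039 + 0.4864) = 0.176.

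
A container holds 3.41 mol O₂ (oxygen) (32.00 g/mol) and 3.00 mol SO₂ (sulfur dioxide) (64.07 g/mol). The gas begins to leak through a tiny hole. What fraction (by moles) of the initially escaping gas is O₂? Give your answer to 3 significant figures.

0.617

Rate_i ∝ x_i/√M_i (Graham's law weighted by mole fraction), so the effusate composition follows n_i/√M_i.
x_O₂(eff) = (n_O₂/√M_O₂) / (n_O₂/√M_O₂ + n_SO₂/√M_SO₂)
= (3.41/√32.00) / (3.41/√32.00 + 3.00/√64.07) = 0.6028/(0.6028 + 0.3748) = 0.617.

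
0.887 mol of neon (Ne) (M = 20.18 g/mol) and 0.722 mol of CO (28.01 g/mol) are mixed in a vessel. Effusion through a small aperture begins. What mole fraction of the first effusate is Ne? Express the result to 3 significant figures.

Each component's effusion rate ∝ (its partial pressure)·(1/√M) ∝ n_i/√M_i.
Mole fraction of Ne in the effusate = (n_Ne/√M_Ne) / (n_Ne/√M_Ne + n_CO/√M_CO)
= (0.887/√20.18) / (0.887/√20.18 + 0.722/√28.01) = 0.1975/(0.1975 + 0.1364) = 0.591.

0.591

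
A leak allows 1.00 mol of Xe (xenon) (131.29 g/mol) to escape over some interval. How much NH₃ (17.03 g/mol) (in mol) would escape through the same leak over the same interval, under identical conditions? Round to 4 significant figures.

2.777 mol

Graham's law gives rate_NH₃/rate_Xe = √(M_Xe/M_NH₃) = √(131.29/17.03) = √7.709 = 2.777.
So the amount for NH₃ is 1.00 × 2.777 = 2.777 mol.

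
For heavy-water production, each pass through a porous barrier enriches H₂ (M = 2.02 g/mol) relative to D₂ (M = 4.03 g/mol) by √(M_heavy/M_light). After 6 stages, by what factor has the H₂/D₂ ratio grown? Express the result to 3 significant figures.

7.94

After 6 stages the ratio has grown by (√(4.03/2.02))^6 = (4.03/2.02)^(6/2).
= 1.99505^3 = 7.94.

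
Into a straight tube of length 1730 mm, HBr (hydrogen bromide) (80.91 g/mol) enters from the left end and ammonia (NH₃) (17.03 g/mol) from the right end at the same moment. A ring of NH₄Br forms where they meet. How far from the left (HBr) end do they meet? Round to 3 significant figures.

544 mm

Distances travelled in equal time are proportional to diffusion rates, so d_HBr/d_NH₃ = √(M_NH₃/M_HBr) = √(17.03/80.91) = 0.4588.
With d_HBr + d_NH₃ = 1730 mm, d_NH₃ = 1730/(1 + 0.4588) = 1186 mm.
d_HBr = 1730 − 1186 = 544 mm.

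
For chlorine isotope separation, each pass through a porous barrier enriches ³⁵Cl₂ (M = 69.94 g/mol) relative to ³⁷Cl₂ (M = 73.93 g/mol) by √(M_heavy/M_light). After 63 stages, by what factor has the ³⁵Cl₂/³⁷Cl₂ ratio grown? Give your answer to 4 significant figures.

5.741

Overall factor = α^63 with α = √(73.93/69.94), i.e. (73.93/69.94)^(63/2).
= 1.05705^(63/2) = 5.741.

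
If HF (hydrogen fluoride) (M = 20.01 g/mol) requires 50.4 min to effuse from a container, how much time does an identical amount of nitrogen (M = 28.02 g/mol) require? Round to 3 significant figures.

59.6 min

Since effusion rate ∝ 1/√M, t_N₂/t_HF = √(M_N₂/M_HF) = √(28.02/20.01) = √1.400 = 1.183.
So the time for N₂ is 50.4 × 1.183 = 59.6 min.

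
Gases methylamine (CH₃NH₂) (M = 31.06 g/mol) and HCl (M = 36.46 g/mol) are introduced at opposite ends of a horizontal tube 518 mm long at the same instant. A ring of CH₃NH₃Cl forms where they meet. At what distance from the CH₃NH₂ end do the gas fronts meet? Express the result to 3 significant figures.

269 mm

In equal time, each gas travels a distance ∝ its rate ∝ 1/√M, so d_CH₃NH₂/d_HCl = √(M_HCl/M_CH₃NH₂) = √(36.46/31.06) = 1.083.
With d_CH₃NH₂ + d_HCl = 518 mm, d_HCl = 518/(1 + 1.083) = 248.6 mm.
d_CH₃NH₂ = 518 − 248.6 = 269 mm.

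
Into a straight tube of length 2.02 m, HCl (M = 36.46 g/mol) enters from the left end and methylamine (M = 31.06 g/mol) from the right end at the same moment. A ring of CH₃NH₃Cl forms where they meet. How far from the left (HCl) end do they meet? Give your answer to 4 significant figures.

The fronts meet when d_HCl + d_CH₃NH₂ = L with d_HCl/d_CH₃NH₂ = √(M_CH₃NH₂/M_HCl) (Graham's law). Here √(M_CH₃NH₂/M_HCl) = √(31.06/36.46) = 0.9230.
With d_HCl + d_CH₃NH₂ = 2.02 m, d_CH₃NH₂ = 2.02/(1 + 0.9230) = 1.050 m.
d_HCl = 2.02 − 1.050 = 0.9695 m.

0.9695 m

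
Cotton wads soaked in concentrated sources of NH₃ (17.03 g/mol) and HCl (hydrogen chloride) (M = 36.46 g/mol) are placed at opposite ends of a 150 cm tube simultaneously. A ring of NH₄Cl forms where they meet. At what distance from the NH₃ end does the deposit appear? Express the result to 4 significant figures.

89.10 cm

The fronts meet when d_NH₃ + d_HCl = L with d_NH₃/d_HCl = √(M_HCl/M_NH₃) (Graham's law). Here √(M_HCl/M_NH₃) = √(36.46/17.03) = 1.463.
With d_NH₃ + d_HCl = 150 cm, d_HCl = 150/(1 + 1.463) = 60.90 cm.
d_NH₃ = 150 − 60.90 = 89.10 cm.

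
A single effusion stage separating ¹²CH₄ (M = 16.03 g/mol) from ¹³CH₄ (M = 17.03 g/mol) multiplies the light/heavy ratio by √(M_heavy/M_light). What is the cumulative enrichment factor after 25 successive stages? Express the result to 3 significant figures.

Each stage multiplies the ratio by α = √(17.03/16.03), so after 25 stages the overall factor is α^25 = (17.03/16.03)^(25/2).
= 1.06238^(25/2) = 2.13.

2.13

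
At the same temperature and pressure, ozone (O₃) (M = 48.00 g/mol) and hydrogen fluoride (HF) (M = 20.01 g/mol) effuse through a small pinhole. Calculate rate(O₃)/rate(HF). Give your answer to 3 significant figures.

0.646

Since effusion rate ∝ 1/√M, rate_O₃/rate_HF = √(M_HF/M_O₃) = √(20.01/48.00) = √0.4169 = 0.646.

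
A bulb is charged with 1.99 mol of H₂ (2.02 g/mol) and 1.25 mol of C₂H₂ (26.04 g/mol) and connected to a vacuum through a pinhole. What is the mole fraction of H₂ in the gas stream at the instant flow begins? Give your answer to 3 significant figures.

0.851

Rate_i ∝ x_i/√M_i (Graham's law weighted by mole fraction), so the effusate composition follows n_i/√M_i.
So x_H₂ in the escaping gas = (n_H₂/√M_H₂) / Σ(n_i/√M_i)
= (1.99/√2.02) / (1.99/√2.02 + 1.25/√26.04) = 1.400/(1.400 + 0.2450) = 0.851.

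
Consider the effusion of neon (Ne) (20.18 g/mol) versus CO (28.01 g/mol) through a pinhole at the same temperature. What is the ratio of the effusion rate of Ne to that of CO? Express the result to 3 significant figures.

Graham's law gives rate_Ne/rate_CO = √(M_CO/M_Ne) = √(28.01/20.18) = √1.388 = 1.18.

1.18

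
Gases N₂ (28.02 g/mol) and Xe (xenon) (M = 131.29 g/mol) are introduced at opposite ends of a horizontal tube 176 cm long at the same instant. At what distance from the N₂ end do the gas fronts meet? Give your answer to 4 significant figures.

In equal time, each gas travels a distance ∝ its rate ∝ 1/√M, so d_N₂/d_Xe = √(M_Xe/M_N₂) = √(131.29/28.02) = 2.165.
With d_N₂ + d_Xe = 176 cm, d_Xe = 176/(1 + 2.165) = 55.61 cm.
d_N₂ = 176 − 55.61 = 120.4 cm.

120.4 cm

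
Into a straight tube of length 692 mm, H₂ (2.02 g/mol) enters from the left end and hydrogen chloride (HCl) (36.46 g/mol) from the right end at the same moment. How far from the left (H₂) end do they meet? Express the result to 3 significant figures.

Distances travelled in equal time are proportional to diffusion rates, so d_H₂/d_HCl = √(M_HCl/M_H₂) = √(36.46/2.02) = 4.248.
With d_H₂ + d_HCl = 692 mm, d_HCl = 692/(1 + 4.248) = 131.8 mm.
d_H₂ = 692 − 131.8 = 560 mm.

560 mm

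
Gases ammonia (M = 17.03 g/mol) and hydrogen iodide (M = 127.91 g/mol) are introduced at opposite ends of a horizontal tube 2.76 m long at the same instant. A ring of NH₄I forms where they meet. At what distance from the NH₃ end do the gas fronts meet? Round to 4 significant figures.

2.022 m

Distances travelled in equal time are proportional to diffusion rates, so d_NH₃/d_HI = √(M_HI/M_NH₃) = √(127.91/17.03) = 2.741.
With d_NH₃ + d_HI = 2.76 m, d_HI = 2.76/(1 + 2.741) = 0.7379 m.
d_NH₃ = 2.76 − 0.7379 = 2.022 m.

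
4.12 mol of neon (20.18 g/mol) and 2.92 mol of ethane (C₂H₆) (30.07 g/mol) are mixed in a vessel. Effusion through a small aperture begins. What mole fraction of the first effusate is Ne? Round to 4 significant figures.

Each component's effusion rate ∝ (its partial pressure)·(1/√M) ∝ n_i/√M_i.
So x_Ne in the escaping gas = (n_Ne/√M_Ne) / Σ(n_i/√M_i)
= (4.12/√20.18) / (4.12/√20.18 + 2.92/√30.07) = 0.9171/(0.9171 + 0.5325) = 0.6327.

0.6327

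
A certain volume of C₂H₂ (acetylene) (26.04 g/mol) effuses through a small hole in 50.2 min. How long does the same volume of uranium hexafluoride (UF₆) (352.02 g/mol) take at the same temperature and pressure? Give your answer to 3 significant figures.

185 min

From Graham's law, t_UF₆/t_C₂H₂ = √(M_UF₆/M_C₂H₂) = √(352.02/26.04) = √13.52 = 3.677.
So the time for UF₆ is 50.2 × 3.677 = 185 min.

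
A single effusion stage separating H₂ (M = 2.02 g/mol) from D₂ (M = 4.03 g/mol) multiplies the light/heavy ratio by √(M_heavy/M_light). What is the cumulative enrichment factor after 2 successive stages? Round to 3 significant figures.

After 2 stages the ratio has grown by (√(4.03/2.02))^2 = (4.03/2.02)^(2/2).
= 1.99505^1 = 2.00.

2.00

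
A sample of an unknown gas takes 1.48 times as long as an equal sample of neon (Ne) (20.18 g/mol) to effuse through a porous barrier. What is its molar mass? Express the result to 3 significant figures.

44.2 g/mol

Since effusion rate ∝ 1/√M, t_X/t_Ne = √(M_X/M_Ne).
1.48 = √(M_X/20.18)
M_X = 20.18 × 1.48² = 20.18 × 2.190 = 44.2 g/mol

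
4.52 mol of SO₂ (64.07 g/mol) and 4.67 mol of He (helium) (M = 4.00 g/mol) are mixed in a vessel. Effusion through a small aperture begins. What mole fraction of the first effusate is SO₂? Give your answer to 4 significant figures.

Rate_i ∝ x_i/√M_i (Graham's law weighted by mole fraction), so the effusate composition follows n_i/√M_i.
x_SO₂(eff) = (n_SO₂/√M_SO₂) / (n_SO₂/√M_SO₂ + n_He/√M_He)
= (4.52/√64.07) / (4.52/√64.07 + 4.67/√4.00) = 0.5647/(0.5647 + 2.335) = 0.1947.

0.1947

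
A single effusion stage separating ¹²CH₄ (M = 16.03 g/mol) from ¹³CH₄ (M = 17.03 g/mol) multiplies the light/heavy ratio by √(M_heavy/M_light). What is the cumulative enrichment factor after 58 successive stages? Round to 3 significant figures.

Each stage multiplies the ratio by α = √(17.03/16.03), so after 58 stages the overall factor is α^58 = (17.03/16.03)^(58/2).
= 1.06238^29 = 5.78.

5.78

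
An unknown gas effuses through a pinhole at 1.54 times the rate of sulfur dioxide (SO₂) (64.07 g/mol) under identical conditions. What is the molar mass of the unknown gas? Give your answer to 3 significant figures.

From Graham's law, rate_X/rate_SO₂ = √(M_SO₂/M_X).
1.54 = √(64.07/M_X)
M_X = 64.07 / 1.54² = 64.07 / 2.372 = 27.0 g/mol

27.0 g/mol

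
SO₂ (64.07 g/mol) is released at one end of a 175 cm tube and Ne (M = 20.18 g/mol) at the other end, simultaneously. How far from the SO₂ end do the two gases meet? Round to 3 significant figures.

62.9 cm

The fronts meet when d_SO₂ + d_Ne = L with d_SO₂/d_Ne = √(M_Ne/M_SO₂) (Graham's law). Here √(M_Ne/M_SO₂) = √(20.18/64.07) = 0.5612.
With d_SO₂ + d_Ne = 175 cm, d_Ne = 175/(1 + 0.5612) = 112.1 cm.
d_SO₂ = 175 − 112.1 = 62.9 cm.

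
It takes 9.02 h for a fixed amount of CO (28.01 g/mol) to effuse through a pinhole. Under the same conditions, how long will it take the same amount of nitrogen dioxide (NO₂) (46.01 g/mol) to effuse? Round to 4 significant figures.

Using Graham's law: t_NO₂/t_CO = √(M_NO₂/M_CO) = √(46.01/28.01) = √1.643 = 1.282.
So the time for NO₂ is 9.02 × 1.282 = 11.56 h.

11.56 h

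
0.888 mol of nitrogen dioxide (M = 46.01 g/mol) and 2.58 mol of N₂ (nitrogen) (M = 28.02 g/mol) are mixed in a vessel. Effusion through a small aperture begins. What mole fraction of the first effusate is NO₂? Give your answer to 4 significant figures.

Each component's effusion rate ∝ (its partial pressure)·(1/√M) ∝ n_i/√M_i.
x_NO₂(eff) = (n_NO₂/√M_NO₂) / (n_NO₂/√M_NO₂ + n_N₂/√M_N₂)
= (0.888/√46.01) / (0.888/√46.01 + 2.58/√28.02) = 0.1309/(0.1309 + 0.4874) = 0.2117.

0.2117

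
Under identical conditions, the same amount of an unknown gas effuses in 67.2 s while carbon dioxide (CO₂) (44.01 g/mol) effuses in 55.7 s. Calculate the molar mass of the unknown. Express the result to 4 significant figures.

Since effusion rate ∝ 1/√M, t_X/t_CO₂ = √(M_X/M_CO₂).
67.2/55.7 = 1.206 = √(M_X/44.01)
M_X = 44.01 × 1.206² = 44.01 × 1.456 = 64.06 g/mol

64.06 g/mol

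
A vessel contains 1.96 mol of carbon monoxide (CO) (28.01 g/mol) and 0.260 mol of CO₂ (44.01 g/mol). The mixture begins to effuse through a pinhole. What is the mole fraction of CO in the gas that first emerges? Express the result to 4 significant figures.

Each component's effusion rate ∝ (its partial pressure)·(1/√M) ∝ n_i/√M_i.
x_CO(eff) = (n_CO/√M_CO) / (n_CO/√M_CO + n_CO₂/√M_CO₂)
= (1.96/√28.01) / (1.96/√28.01 + 0.260/√44.01) = 0.3703/(0.3703 + 0.03919) = 0.9043.

0.9043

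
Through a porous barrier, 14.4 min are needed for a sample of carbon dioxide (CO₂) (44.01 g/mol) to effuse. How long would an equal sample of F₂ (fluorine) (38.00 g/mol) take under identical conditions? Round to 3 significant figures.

Since effusion rate ∝ 1/√M, t_F₂/t_CO₂ = √(M_F₂/M_CO₂) = √(38.00/44.01) = √0.8634 = 0.9292.
So the time for F₂ is 14.4 × 0.9292 = 13.4 min.

13.4 min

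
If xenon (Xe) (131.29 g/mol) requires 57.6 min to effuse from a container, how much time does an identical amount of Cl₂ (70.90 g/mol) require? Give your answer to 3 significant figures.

Using Graham's law: t_Cl₂/t_Xe = √(M_Cl₂/M_Xe) = √(70.90/131.29) = √0.5400 = 0.7349.
So the time for Cl₂ is 57.6 × 0.7349 = 42.3 min.

42.3 min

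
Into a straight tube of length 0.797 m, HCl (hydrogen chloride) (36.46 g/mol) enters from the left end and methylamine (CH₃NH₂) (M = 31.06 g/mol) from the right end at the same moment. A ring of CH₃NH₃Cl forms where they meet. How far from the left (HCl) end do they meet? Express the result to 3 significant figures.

Graham's law gives d_HCl/d_CH₃NH₂ = rate_HCl/rate_CH₃NH₂ = √(M_CH₃NH₂/M_HCl) = √(31.06/36.46) = 0.9230.
With d_HCl + d_CH₃NH₂ = 0.797 m, d_CH₃NH₂ = 0.797/(1 + 0.9230) = 0.4145 m.
d_HCl = 0.797 − 0.4145 = 0.383 m.

0.383 m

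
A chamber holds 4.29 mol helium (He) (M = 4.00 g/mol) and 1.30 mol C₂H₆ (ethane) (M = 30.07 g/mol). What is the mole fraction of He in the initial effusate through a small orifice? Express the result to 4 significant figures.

0.9005

Effusion rate of each component ∝ n_i/√M_i (partial pressure × 1/√M).
x_He(eff) = (n_He/√M_He) / (n_He/√M_He + n_C₂H₆/√M_C₂H₆)
= (4.29/√4.00) / (4.29/√4.00 + 1.30/√30.07) = 2.145/(2.145 + 0.2371) = 0.9005.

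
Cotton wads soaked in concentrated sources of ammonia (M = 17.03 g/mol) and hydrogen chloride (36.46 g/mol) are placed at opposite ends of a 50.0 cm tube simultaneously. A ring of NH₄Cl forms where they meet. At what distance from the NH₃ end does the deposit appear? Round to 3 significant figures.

29.7 cm

The fronts meet when d_NH₃ + d_HCl = L with d_NH₃/d_HCl = √(M_HCl/M_NH₃) (Graham's law). Here √(M_HCl/M_NH₃) = √(36.46/17.03) = 1.463.
With d_NH₃ + d_HCl = 50.0 cm, d_HCl = 50.0/(1 + 1.463) = 20.30 cm.
d_NH₃ = 50.0 − 20.30 = 29.7 cm.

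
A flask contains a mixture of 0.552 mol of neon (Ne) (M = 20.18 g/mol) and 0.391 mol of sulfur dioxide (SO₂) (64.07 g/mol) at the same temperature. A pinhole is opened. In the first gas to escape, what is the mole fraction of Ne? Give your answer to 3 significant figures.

Rate_i ∝ x_i/√M_i (Graham's law weighted by mole fraction), so the effusate composition follows n_i/√M_i.
x_Ne(eff) = (n_Ne/√M_Ne) / (n_Ne/√M_Ne + n_SO₂/√M_SO₂)
= (0.552/√20.18) / (0.552/√20.18 + 0.391/√64.07) = 0.1229/(0.1229 + 0.04885) = 0.716.

0.716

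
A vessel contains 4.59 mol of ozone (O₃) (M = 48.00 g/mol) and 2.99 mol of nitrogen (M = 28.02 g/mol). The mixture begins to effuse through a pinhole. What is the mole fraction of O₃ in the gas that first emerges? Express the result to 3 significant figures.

0.540

Each component's effusion rate ∝ (its partial pressure)·(1/√M) ∝ n_i/√M_i.
So x_O₃ in the escaping gas = (n_O₃/√M_O₃) / Σ(n_i/√M_i)
= (4.59/√48.00) / (4.59/√48.00 + 2.99/√28.02) = 0.6625/(0.6625 + 0.5649) = 0.540.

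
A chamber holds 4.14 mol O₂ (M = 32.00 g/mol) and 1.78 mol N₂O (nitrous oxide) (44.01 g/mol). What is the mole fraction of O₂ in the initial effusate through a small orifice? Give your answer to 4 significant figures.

0.7317

The effusion rate of species i is ∝ p_i/√M_i ∝ n_i/√M_i.
So x_O₂ in the escaping gas = (n_O₂/√M_O₂) / Σ(n_i/√M_i)
= (4.14/√32.00) / (4.14/√32.00 + 1.78/√44.01) = 0.7319/(0.7319 + 0.2683) = 0.7317.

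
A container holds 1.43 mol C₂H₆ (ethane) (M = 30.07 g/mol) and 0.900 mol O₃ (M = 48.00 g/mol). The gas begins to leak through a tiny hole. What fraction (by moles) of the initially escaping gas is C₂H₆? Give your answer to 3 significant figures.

The effusion rate of species i is ∝ p_i/√M_i ∝ n_i/√M_i.
So x_C₂H₆ in the escaping gas = (n_C₂H₆/√M_C₂H₆) / Σ(n_i/√M_i)
= (1.43/√30.07) / (1.43/√30.07 + 0.900/√48.00) = 0.2608/(0.2608 + 0.1299) = 0.667.

0.667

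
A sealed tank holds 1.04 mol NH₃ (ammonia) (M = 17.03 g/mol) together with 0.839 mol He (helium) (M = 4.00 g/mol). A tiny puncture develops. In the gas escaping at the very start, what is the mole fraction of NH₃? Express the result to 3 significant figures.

Effusion rate of each component ∝ n_i/√M_i (partial pressure × 1/√M).
So x_NH₃ in the escaping gas = (n_NH₃/√M_NH₃) / Σ(n_i/√M_i)
= (1.04/√17.03) / (1.04/√17.03 + 0.839/√4.00) = 0.2520/(0.2520 + 0.4195) = 0.375.

0.375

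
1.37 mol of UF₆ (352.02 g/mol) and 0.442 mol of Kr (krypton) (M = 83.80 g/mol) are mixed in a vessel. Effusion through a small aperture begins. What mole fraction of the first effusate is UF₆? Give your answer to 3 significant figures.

0.602

Effusion rate of each component ∝ n_i/√M_i (partial pressure × 1/√M).
Mole fraction of UF₆ in the effusate = (n_UF₆/√M_UF₆) / (n_UF₆/√M_UF₆ + n_Kr/√M_Kr)
= (1.37/√352.02) / (1.37/√352.02 + 0.442/√83.80) = 0.07302/(0.07302 + 0.04828) = 0.602.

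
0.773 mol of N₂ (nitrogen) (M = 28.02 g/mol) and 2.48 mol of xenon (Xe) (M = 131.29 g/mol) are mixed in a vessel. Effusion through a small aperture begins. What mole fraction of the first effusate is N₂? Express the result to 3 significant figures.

The effusion rate of species i is ∝ p_i/√M_i ∝ n_i/√M_i.
Mole fraction of N₂ in the effusate = (n_N₂/√M_N₂) / (n_N₂/√M_N₂ + n_Xe/√M_Xe)
= (0.773/√28.02) / (0.773/√28.02 + 2.48/√131.29) = 0.1460/(0.1460 + 0.2164) = 0.403.

0.403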